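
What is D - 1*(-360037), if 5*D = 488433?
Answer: 2288618/5 ≈ 4.5772e+5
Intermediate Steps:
D = 488433/5 (D = (1/5)*488433 = 488433/5 ≈ 97687.)
D - 1*(-360037) = 488433/5 - 1*(-360037) = 488433/5 + 360037 = 2288618/5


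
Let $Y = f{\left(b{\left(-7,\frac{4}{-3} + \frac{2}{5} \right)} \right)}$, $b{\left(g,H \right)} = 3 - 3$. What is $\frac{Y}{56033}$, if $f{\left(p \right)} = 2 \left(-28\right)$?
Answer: $- \frac{56}{56033} \approx -0.00099941$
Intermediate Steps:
$b{\left(g,H \right)} = 0$ ($b{\left(g,H \right)} = 3 - 3 = 0$)
$f{\left(p \right)} = -56$
$Y = -56$
$\frac{Y}{56033} = - \frac{56}{56033}$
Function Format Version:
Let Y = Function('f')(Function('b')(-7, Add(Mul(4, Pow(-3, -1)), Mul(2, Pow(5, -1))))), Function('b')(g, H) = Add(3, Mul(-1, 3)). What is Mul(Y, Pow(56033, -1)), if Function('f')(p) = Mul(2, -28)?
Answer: Rational(-56, 56033) ≈ -0.00099941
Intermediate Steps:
Function('b')(g, H) = 0 (Function('b')(g, H) = Add(3, -3) = 0)
Function('f')(p) = -56
Y = -56
Mul(Y, Pow(56033, -1)) = Mul(-56, Pow(56033, -1)) = Mul(-56, Rational(1, 56033)) = Rational(-56, 56033)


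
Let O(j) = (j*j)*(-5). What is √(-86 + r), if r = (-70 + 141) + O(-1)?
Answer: 2*I*√5 ≈ 4.4721*I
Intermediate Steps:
O(j) = -5*j² (O(j) = j²*(-5) = -5*j²)
r = 66 (r = (-70 + 141) - 5*(-1)² = 71 - 5*1 = 71 - 5 = 66)
√(-86 + r) = √(-86 + 66) = √(-20) = 2*I*√5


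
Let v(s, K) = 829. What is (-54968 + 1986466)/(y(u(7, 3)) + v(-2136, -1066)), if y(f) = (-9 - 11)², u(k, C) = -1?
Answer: 1931498/1229 ≈ 1571.6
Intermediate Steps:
y(f) = 400 (y(f) = (-20)² = 400)
(-54968 + 1986466)/(y(u(7, 3)) + v(-2136, -1066)) = (-54968 + 1986466)/(400 + 829) = 1931498/1229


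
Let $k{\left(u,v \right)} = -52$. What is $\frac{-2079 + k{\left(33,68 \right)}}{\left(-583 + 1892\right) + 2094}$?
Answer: $- \frac{2131}{3403} \approx -0.62621$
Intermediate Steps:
$\frac{-2079 + k{\left(33,68 \right)}}{\left(-583 + 1892\right) + 2094} = \frac{-2079 - 52}{\left(-583 + 1892\right) + 2094} = - \frac{2131}{1309 + 2094} = - \frac{2131}{3403}$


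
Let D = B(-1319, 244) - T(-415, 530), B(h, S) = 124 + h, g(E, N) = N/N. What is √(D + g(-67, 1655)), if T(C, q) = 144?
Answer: I*√1338 ≈ 36.579*I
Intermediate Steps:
g(E, N) = 1
D = -1339 (D = (124 - 1319) - 1*144 = -1195 - 144 = -1339)
√(D + g(-67, 1655)) = √(-1339 + 1) = √(-1338) = I*√1338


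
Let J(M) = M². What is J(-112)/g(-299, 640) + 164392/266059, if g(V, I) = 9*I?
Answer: 33471422/11972655 ≈ 2.7957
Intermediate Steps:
J(-112)/g(-299, 640) + 164392/266059 = (-112)²/((9*640)) + 164392/266059 = 12544/5760 + 164392*(1/266059) = 12544*(1/5760) + 164392/266059 = 98/45 + 164392/266059 = 33471422/11972655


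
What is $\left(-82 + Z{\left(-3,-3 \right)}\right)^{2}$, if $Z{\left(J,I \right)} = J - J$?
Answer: $6724$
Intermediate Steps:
$Z{\left(J,I \right)} = 0$
$\left(-82 + Z{\left(-3,-3 \right)}\right)^{2} = \left(-82 + 0\right)^{2} = \left(-82\right)^{2} = 6724$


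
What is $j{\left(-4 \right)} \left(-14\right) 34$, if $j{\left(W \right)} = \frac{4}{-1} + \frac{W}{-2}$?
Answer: $952$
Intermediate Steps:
$j{\left(W \right)} = -4 - \frac{W}{2}$ ($j{\left(W \right)} = 4 \left(-1\right) + W \left(- \frac{1}{2}\right) = -4 - \frac{W}{2}$)
$j{\left(-4 \right)} \left(-14\right) 34 = \left(-4 - -2\right) \left(-14\right) 34 = \left(-4 + 2\right) \left(-14\right) 34 = \left(-2\right) \left(-14\right) 34 = 28 \cdot 34 = 952$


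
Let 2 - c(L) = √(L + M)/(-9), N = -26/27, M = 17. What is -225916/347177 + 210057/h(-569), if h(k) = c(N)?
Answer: 318980640563746/2886776755 - 5671539*√1299/8315 ≈ 85914.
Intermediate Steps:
N = -26/27 (N = -26*1/27 = -26/27 ≈ -0.96296)
c(L) = 2 + √(17 + L)/9 (c(L) = 2 - √(L + 17)/(-9) = 2 - √(17 + L)*(-1)/9 = 2 - (-1)*√(17 + L)/9 = 2 + √(17 + L)/9)
h(k) = 2 + √1299/81 (h(k) = 2 + √(17 - 26/27)/9 = 2 + √(433/27)/9 = 2 + (√1299/9)/9 = 2 + √1299/81)
-225916/347177 + 210057/h(-569) = -225916/347177 + 210057/(2 + √1299/81)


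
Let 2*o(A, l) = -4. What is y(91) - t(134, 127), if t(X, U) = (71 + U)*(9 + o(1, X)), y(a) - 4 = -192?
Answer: -1574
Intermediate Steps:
o(A, l) = -2 (o(A, l) = (½)*(-4) = -2)
y(a) = -188 (y(a) = 4 - 192 = -188)
t(X, U) = 497 + 7*U (t(X, U) = (71 + U)*(9 - 2) = (71 + U)*7 = 497 + 7*U)
y(91) - t(134, 127) = -188 - (497 + 7*127) = -188 - (497 + 889) = -188 - 1*1386 = -188 - 1386 = -1574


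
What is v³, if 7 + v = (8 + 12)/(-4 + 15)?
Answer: -185193/1331 ≈ -139.14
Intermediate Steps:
v = -57/11 (v = -7 + (8 + 12)/(-4 + 15) = -7 + 20/11 = -57/11 ≈ -5.1818)
v³ = (-57/11)³ = -185193/1331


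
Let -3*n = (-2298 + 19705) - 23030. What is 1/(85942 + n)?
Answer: 3/263449 ≈ 1.1387e-5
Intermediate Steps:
n = 5623/3 (n = -((-2298 + 19705) - 23030)/3 = -(17407 - 23030)/3 = -1/3*(-5623) = 5623/3 ≈ 1874.3)
1/(85942 + n) = 1/(85942 + 5623/3) = 1/(263449/3) = 3/263449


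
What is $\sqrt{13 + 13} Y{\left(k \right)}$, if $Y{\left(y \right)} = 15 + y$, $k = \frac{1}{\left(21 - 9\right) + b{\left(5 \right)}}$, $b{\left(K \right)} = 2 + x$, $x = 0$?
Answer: $\frac{211 \sqrt{26}}{14} \approx 76.849$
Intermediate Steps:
$b{\left(K \right)} = 2$ ($b{\left(K \right)} = 2 + 0 = 2$)
$k = \frac{1}{14}$ ($k = \frac{1}{\left(21 - 9\right) + 2} = \frac{1}{12 + 2} = \frac{1}{14} \approx 0.071429$)
$\sqrt{13 + 13} Y{\left(k \right)} = \sqrt{13 + 13} \left(15 + \frac{1}{14}\right) = \sqrt{26} \cdot \frac{211}{14} = \frac{211 \sqrt{26}}{14}$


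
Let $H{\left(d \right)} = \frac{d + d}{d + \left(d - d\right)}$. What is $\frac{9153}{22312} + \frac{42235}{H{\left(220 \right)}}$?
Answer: $\frac{471182813}{22312} \approx 21118.0$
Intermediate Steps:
$H{\left(d \right)} = 2$ ($H{\left(d \right)} = \frac{2 d}{d + 0} = \frac{2 d}{d} = 2$)
$\frac{9153}{22312} + \frac{42235}{H{\left(220 \right)}} = \frac{9153}{22312} + \frac{42235}{2} = \frac{471182813}{22312}$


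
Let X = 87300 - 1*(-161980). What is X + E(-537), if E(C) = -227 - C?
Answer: 249590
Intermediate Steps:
X = 249280 (X = 87300 + 161980 = 249280)
X + E(-537) = 249280 + (-227 - 1*(-537)) = 249280 + (-227 + 537) = 249280 + 310 = 249590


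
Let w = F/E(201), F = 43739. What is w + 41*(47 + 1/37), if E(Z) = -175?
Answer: 10866157/6475 ≈ 1678.2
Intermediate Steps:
w = -43739/175 (w = 43739/(-175) = 43739*(-1/175) = -43739/175 ≈ -249.94)
w + 41*(47 + 1/37) = -43739/175 + 41*(47 + 1/37) = -43739/175 + 41*(1740/37) = -43739/175 + 71340/37 = 10866157/6475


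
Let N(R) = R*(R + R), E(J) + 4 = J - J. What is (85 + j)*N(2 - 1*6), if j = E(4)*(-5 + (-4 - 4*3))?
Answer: 5408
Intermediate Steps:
E(J) = -4 (E(J) = -4 + (J - J) = -4 + 0 = -4)
j = 84 (j = -4*(-5 + (-4 - 4*3)) = -4*(-5 + (-4 - 12)) = -4*(-5 - 16) = -4*(-21) = 84)
N(R) = 2*R² (N(R) = R*(2*R) = 2*R²)
(85 + j)*N(2 - 1*6) = (85 + 84)*(2*(2 - 1*6)²) = 169*(2*(2 - 6)²) = 169*(2*(-4)²) = 169*(2*16) = 169*32 = 5408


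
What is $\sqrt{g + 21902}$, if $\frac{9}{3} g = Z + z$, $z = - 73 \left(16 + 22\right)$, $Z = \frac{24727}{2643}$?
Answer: $\frac{\sqrt{146557876643}}{2643} \approx 144.85$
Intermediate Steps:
$Z = \frac{24727}{2643}$ ($Z = 24727 \cdot \frac{1}{2643} = \frac{24727}{2643} \approx 9.3557$)
$z = -2774$ ($z = \left(-73\right) 38 = -2774$)
$g = - \frac{7306955}{7929}$ ($g = \frac{\frac{24727}{2643} - 2774}{3} = \frac{1}{3} \left(- \frac{7306955}{2643}\right) = - \frac{7306955}{7929} \approx -921.55$)
$\sqrt{g + 21902} = \sqrt{- \frac{7306955}{7929} + 21902} = \sqrt{\frac{166354003}{7929}} = \frac{\sqrt{146557876643}}{2643}$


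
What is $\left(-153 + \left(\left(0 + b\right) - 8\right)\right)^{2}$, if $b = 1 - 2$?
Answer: $26244$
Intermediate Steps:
$b = -1$
$\left(-153 + \left(\left(0 + b\right) - 8\right)\right)^{2} = \left(-153 + \left(\left(0 - 1\right) - 8\right)\right)^{2} = \left(-153 - 9\right)^{2} = \left(-162\right)^{2} = 26244$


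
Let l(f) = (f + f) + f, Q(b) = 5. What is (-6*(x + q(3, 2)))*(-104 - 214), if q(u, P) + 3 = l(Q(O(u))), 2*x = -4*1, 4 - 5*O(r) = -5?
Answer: 19080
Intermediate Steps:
O(r) = 9/5 (O(r) = 4/5 - 1/5*(-5) = 4/5 + 1 = 9/5)
x = -2 (x = (-4*1)/2 = (1/2)*(-4) = -2)
l(f) = 3*f (l(f) = 2*f + f = 3*f)
q(u, P) = 12 (q(u, P) = -3 + 3*5 = -3 + 15 = 12)
(-6*(x + q(3, 2)))*(-104 - 214) = (-6*(-2 + 12))*(-104 - 214) = -6*10*(-318) = -60*(-318) = 19080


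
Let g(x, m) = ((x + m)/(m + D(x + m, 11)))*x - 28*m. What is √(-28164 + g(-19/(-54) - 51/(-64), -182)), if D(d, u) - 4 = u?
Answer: I*√1920909658342823/288576 ≈ 151.88*I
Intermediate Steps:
D(d, u) = 4 + u
g(x, m) = -28*m + x*(m + x)/(15 + m) (g(x, m) = ((x + m)/(m + (4 + 11)))*x - 28*m = ((m + x)/(m + 15))*x - 28*m = ((m + x)/(15 + m))*x - 28*m = x*(m + x)/(15 + m) - 28*m = -28*m + x*(m + x)/(15 + m))
√(-28164 + g(-19/(-54) - 51/(-64), -182)) = √(-28164 + ((-19/(-54) - 51/(-64))² - 420*(-182) - 28*(-182)² - 182*(-19/(-54) - 51/(-64)))/(15 - 182)) = √(-28164 + ((-19*(-1/54) - 51*(-1/64))² + 76440 - 28*33124 - 182*(-19*(-1/54) - 51*(-1/64)))/(-167)) = √(-28164 - ((19/54 + 51/64)² + 76440 - 927472 - 182*(19/54 + 51/64))/167) = √(-28164 - ((1985/1728)² + 76440 - 927472 - 182*1985/1728)/167) = √(-28164 - (3940225/2985984 + 76440 - 927472 - 180635/864)/167) = √(-28164 - 1/167*(-2541788269823/2985984)) = √(-28164 + 2541788269823/498659328) = √(-11502453043969/498659328) = I*√1920909658342823/288576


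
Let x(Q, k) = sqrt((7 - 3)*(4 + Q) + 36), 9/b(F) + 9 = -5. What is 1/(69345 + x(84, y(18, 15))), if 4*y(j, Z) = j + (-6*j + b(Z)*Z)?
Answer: 69345/4808728637 - 2*sqrt(97)/4808728637 ≈ 1.4417e-5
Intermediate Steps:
b(F) = -9/14 (b(F) = 9/(-9 - 5) = 9/(-14) = 9*(-1/14) = -9/14)
y(j, Z) = -9*Z/56 - 5*j/4 (y(j, Z) = (j + (-6*j - 9*Z/14))/4 = (-5*j - 9*Z/14)/4 = -9*Z/56 - 5*j/4)
x(Q, k) = sqrt(52 + 4*Q) (x(Q, k) = sqrt(4*(4 + Q) + 36) = sqrt((16 + 4*Q) + 36) = sqrt(52 + 4*Q))
1/(69345 + x(84, y(18, 15))) = 1/(69345 + 2*sqrt(13 + 84)) = 1/(69345 + 2*sqrt(97))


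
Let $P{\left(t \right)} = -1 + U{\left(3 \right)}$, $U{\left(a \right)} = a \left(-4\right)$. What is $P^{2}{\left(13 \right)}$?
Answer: $169$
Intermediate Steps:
$U{\left(a \right)} = - 4 a$
$P{\left(t \right)} = -13$ ($P{\left(t \right)} = -1 - 12 = -13$)
$P^{2}{\left(13 \right)} = \left(-13\right)^{2} = 169$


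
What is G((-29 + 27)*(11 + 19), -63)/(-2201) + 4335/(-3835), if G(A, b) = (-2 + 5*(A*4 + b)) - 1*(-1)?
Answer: -745495/1688167 ≈ -0.44160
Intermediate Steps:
G(A, b) = -1 + 5*b + 20*A (G(A, b) = (-2 + 5*(4*A + b)) + 1 = (-2 + 5*(b + 4*A)) + 1 = (-2 + (5*b + 20*A)) + 1 = (-2 + 5*b + 20*A) + 1 = -1 + 5*b + 20*A)
G((-29 + 27)*(11 + 19), -63)/(-2201) + 4335/(-3835) = (-1 + 5*(-63) + 20*((-29 + 27)*(11 + 19)))/(-2201) + 4335/(-3835) = (-1 - 315 + 20*(-2*30))*(-1/2201) + 4335*(-1/3835) = (-1 - 315 + 20*(-60))*(-1/2201) - 867/767 = (-1 - 315 - 1200)*(-1/2201) - 867/767 = -1516*(-1/2201) - 867/767 = 1516/2201 - 867/767 = -745495/1688167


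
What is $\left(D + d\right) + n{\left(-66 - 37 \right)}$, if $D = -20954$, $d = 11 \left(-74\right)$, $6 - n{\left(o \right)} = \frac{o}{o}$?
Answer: $-21763$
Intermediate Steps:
$n{\left(o \right)} = 5$ ($n{\left(o \right)} = 6 - \frac{o}{o} = 6 - 1 = 5$)
$d = -814$
$\left(D + d\right) + n{\left(-66 - 37 \right)} = \left(-20954 - 814\right) + 5 = -21768 + 5 = -21763$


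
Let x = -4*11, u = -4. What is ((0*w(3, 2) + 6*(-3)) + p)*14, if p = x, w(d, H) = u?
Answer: -868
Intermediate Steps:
w(d, H) = -4
x = -44
p = -44
((0*w(3, 2) + 6*(-3)) + p)*14 = ((0*(-4) + 6*(-3)) - 44)*14 = ((0 - 18) - 44)*14 = (-18 - 44)*14 = -62*14 = -868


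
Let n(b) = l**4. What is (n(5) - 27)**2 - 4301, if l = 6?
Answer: 1606060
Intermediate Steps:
n(b) = 1296 (n(b) = 6**4 = 1296)
(n(5) - 27)**2 - 4301 = (1296 - 27)**2 - 4301 = 1269**2 - 4301 = 1610361 - 4301 = 1606060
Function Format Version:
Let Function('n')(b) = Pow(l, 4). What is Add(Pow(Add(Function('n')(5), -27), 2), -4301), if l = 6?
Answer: 1606060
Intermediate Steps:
Function('n')(b) = 1296 (Function('n')(b) = Pow(6, 4) = 1296)
Add(Pow(Add(Function('n')(5), -27), 2), -4301) = Add(Pow(Add(1296, -27), 2), -4301) = Add(Pow(1269, 2), -4301) = Add(1610361, -4301) = 1606060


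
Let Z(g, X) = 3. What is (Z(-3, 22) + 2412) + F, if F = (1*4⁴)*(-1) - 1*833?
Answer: 1326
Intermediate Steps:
F = -1089 (F = (1*256)*(-1) - 833 = 256*(-1) - 833 = -256 - 833 = -1089)
(Z(-3, 22) + 2412) + F = (3 + 2412) - 1089 = 2415 - 1089 = 1326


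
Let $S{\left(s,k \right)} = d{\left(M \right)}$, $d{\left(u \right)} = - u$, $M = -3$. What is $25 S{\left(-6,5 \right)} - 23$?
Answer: $52$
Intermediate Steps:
$S{\left(s,k \right)} = 3$ ($S{\left(s,k \right)} = \left(-1\right) \left(-3\right) = 3$)
$25 S{\left(-6,5 \right)} - 23 = 25 \cdot 3 - 23 = 75 - 23 = 52$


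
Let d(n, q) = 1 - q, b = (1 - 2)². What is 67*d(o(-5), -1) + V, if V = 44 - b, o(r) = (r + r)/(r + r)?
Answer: 177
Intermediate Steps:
b = 1 (b = (-1)² = 1)
o(r) = 1 (o(r) = (2*r)/((2*r)) = (2*r)*(1/(2*r)) = 1)
V = 43 (V = 44 - 1*1 = 44 - 1 = 43)
67*d(o(-5), -1) + V = 67*(1 - 1*(-1)) + 43 = 67*(1 + 1) + 43 = 67*2 + 43 = 134 + 43 = 177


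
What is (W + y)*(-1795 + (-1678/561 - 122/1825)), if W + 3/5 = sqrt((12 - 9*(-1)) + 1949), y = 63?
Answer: -191453253368/1706375 - 1840896667*sqrt(1970)/1023825 ≈ -1.9201e+5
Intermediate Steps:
W = -3/5 + sqrt(1970) (W = -3/5 + sqrt((12 - 9*(-1)) + 1949) = -3/5 + sqrt((12 + 9) + 1949) = -3/5 + sqrt(21 + 1949) = -3/5 + sqrt(1970) ≈ 43.785)
(W + y)*(-1795 + (-1678/561 - 122/1825)) = ((-3/5 + sqrt(1970)) + 63)*(-1795 + (-1678/561 - 122/1825)) = (312/5 + sqrt(1970))*(-1795 + (-1678*1/561 - 122*1/1825)) = (312/5 + sqrt(1970))*(-1795 + (-1678/561 - 122/1825)) = (312/5 + sqrt(1970))*(-1795 - 3130792/1023825) = (312/5 + sqrt(1970))*(-1840896667/1023825) = -191453253368/1706375 - 1840896667*sqrt(1970)/1023825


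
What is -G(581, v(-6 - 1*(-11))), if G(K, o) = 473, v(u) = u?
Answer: -473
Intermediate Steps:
-G(581, v(-6 - 1*(-11))) = -1*473 = -473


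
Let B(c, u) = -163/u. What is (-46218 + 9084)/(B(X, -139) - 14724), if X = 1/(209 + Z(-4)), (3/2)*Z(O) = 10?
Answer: 5161626/2046473 ≈ 2.5222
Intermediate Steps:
Z(O) = 20/3 (Z(O) = (⅔)*10 = 20/3)
X = 3/647 (X = 1/(209 + 20/3) = 1/(647/3) = 3/647 ≈ 0.0046368)
(-46218 + 9084)/(B(X, -139) - 14724) = (-46218 + 9084)/(-163/(-139) - 14724) = -37134/(-163*(-1/139) - 14724) = -37134/(163/139 - 14724) = -37134/(-2046473/139) = -37134*(-139/2046473) = 5161626/2046473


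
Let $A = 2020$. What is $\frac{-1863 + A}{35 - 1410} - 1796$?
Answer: $- \frac{2469657}{1375} \approx -1796.1$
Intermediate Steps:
$\frac{-1863 + A}{35 - 1410} - 1796 = \frac{-1863 + 2020}{35 - 1410} - 1796 = \frac{157}{-1375} - 1796 = 157 \left(- \frac{1}{1375}\right) - 1796 = - \frac{157}{1375} - 1796 = - \frac{2469657}{1375}$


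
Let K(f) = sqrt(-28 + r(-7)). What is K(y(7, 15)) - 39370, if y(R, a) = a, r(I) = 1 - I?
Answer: -39370 + 2*I*sqrt(5) ≈ -39370.0 + 4.4721*I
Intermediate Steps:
K(f) = 2*I*sqrt(5) (K(f) = sqrt(-28 + (1 - 1*(-7))) = sqrt(-28 + (1 + 7)) = sqrt(-28 + 8) = sqrt(-20) = 2*I*sqrt(5))
K(y(7, 15)) - 39370 = 2*I*sqrt(5) - 39370 = -39370 + 2*I*sqrt(5)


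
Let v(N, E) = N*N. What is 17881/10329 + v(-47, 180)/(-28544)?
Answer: 487578503/294830976 ≈ 1.6538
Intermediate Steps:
v(N, E) = N²
17881/10329 + v(-47, 180)/(-28544) = 17881/10329 + (-47)²/(-28544) = 17881*(1/10329) + 2209*(-1/28544) = 17881/10329 - 2209/28544 = 487578503/294830976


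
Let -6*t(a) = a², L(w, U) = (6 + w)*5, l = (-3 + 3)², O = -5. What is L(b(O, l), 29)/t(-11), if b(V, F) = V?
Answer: -30/121 ≈ -0.24793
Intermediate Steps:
l = 0 (l = 0² = 0)
L(w, U) = 30 + 5*w
t(a) = -a²/6
L(b(O, l), 29)/t(-11) = (30 + 5*(-5))/((-⅙*(-11)²)) = (30 - 25)/((-⅙*121)) = 5/(-121/6) = 5*(-6/121) = -30/121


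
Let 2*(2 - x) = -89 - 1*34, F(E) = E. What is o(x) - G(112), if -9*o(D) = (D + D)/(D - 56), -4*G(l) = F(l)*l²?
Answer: 47416066/135 ≈ 3.5123e+5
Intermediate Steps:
x = 127/2 (x = 2 - (-89 - 1*34)/2 = 2 - (-89 - 34)/2 = 2 - ½*(-123) = 2 + 123/2 = 127/2 ≈ 63.500)
G(l) = -l³/4 (G(l) = -l*l²/4 = -l³/4)
o(D) = -2*D/(9*(-56 + D)) (o(D) = -(D + D)/(9*(D - 56)) = -2*D/(9*(-56 + D)))
o(x) - G(112) = -2*127/2/(-504 + 9*(127/2)) - (-1)*112³/4 = -2*127/2/(-504 + 1143/2) - (-1)*1404928/4 = -2*127/2/135/2 - 1*(-351232) = -2*127/2*2/135 + 351232 = -254/135 + 351232 = 47416066/135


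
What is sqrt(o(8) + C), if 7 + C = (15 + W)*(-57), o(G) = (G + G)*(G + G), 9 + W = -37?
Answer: 12*sqrt(14) ≈ 44.900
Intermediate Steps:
W = -46 (W = -9 - 37 = -46)
o(G) = 4*G**2 (o(G) = (2*G)*(2*G) = 4*G**2)
C = 1760 (C = -7 + (15 - 46)*(-57) = -7 - 31*(-57) = -7 + 1767 = 1760)
sqrt(o(8) + C) = sqrt(4*8**2 + 1760) = sqrt(4*64 + 1760) = sqrt(256 + 1760) = sqrt(2016) = 12*sqrt(14)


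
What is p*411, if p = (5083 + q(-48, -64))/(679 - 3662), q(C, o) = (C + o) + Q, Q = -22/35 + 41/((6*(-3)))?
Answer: -428796163/626430 ≈ -684.51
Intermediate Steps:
Q = -1831/630 (Q = -22*1/35 + 41/(-18) = -22/35 + 41*(-1/18) = -22/35 - 41/18 = -1831/630 ≈ -2.9063)
q(C, o) = -1831/630 + C + o (q(C, o) = (C + o) - 1831/630 = -1831/630 + C + o)
p = -3129899/1879290 (p = (5083 + (-1831/630 - 48 - 64))/(679 - 3662) = (5083 - 72391/630)/(-2983) = (3129899/630)*(-1/2983) = -3129899/1879290 ≈ -1.6655)
p*411 = -3129899/1879290*411 = -428796163/626430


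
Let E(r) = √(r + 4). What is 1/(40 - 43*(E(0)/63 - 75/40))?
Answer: 504/60107 ≈ 0.0083850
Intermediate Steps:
E(r) = √(4 + r)
1/(40 - 43*(E(0)/63 - 75/40)) = 1/(40 - 43*(√(4 + 0)/63 - 75/40)) = 1/(40 - 43*(√4*(1/63) - 75*1/40)) = 1/(40 - 43*(2*(1/63) - 15/8)) = 1/(40 - 43*(2/63 - 15/8)) = 1/(40 - 43*(-929/504)) = 1/(40 + 39947/504) = 1/(60107/504) = 504/60107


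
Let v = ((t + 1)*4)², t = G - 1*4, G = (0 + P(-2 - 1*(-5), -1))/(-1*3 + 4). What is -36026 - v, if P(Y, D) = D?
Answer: -36282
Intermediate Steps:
G = -1 (G = (0 - 1)/(-1*3 + 4) = -1/(-3 + 4) = -1/1 = -1*1 = -1)
t = -5 (t = -1 - 1*4 = -1 - 4 = -5)
v = 256 (v = ((-5 + 1)*4)² = (-4*4)² = (-16)² = 256)
-36026 - v = -36026 - 1*256 = -36026 - 256 = -36282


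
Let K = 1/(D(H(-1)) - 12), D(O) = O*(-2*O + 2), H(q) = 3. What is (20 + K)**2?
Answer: 229441/576 ≈ 398.33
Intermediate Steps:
D(O) = O*(2 - 2*O)
K = -1/24 (K = 1/(2*3*(1 - 1*3) - 12) = 1/(2*3*(1 - 3) - 12) = 1/(2*3*(-2) - 12) = 1/(-12 - 12) = 1/(-24) = -1/24 ≈ -0.041667)
(20 + K)**2 = (20 - 1/24)**2 = (479/24)**2 = 229441/576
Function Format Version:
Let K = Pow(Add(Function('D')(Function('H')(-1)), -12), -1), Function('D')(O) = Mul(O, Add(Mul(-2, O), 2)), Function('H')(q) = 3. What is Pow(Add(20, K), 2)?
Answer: Rational(229441, 576) ≈ 398.33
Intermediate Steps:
Function('D')(O) = Mul(O, Add(2, Mul(-2, O)))
K = Rational(-1, 24) (K = Pow(Add(Mul(2, 3, Add(1, Mul(-1, 3))), -12), -1) = Pow(Add(Mul(2, 3, Add(1, -3)), -12), -1) = Pow(Add(Mul(2, 3, -2), -12), -1) = Pow(Add(-12, -12), -1) = Pow(-24, -1) = Rational(-1, 24) ≈ -0.041667)
Pow(Add(20, K), 2) = Pow(Add(20, Rational(-1, 24)), 2) = Pow(Rational(479, 24), 2) = Rational(229441, 576)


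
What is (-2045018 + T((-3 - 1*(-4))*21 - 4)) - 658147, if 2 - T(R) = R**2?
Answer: -2703452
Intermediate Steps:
T(R) = 2 - R**2
(-2045018 + T((-3 - 1*(-4))*21 - 4)) - 658147 = (-2045018 + (2 - ((-3 - 1*(-4))*21 - 4)**2)) - 658147 = (-2045018 + (2 - ((-3 + 4)*21 - 4)**2)) - 658147 = (-2045018 + (2 - (1*21 - 4)**2)) - 658147 = (-2045018 + (2 - (21 - 4)**2)) - 658147 = (-2045018 + (2 - 1*17**2)) - 658147 = (-2045018 + (2 - 1*289)) - 658147 = (-2045018 + (2 - 289)) - 658147 = (-2045018 - 287) - 658147 = -2045305 - 658147 = -2703452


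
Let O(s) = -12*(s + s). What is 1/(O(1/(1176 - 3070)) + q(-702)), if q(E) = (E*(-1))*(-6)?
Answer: -947/3988752 ≈ -0.00023742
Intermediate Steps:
q(E) = 6*E (q(E) = -E*(-6) = 6*E)
O(s) = -24*s
1/(O(1/(1176 - 3070)) + q(-702)) = 1/(-24/(1176 - 3070) + 6*(-702)) = 1/(-24/(-1894) - 4212) = 1/(-24*(-1/1894) - 4212) = 1/(12/947 - 4212) = 1/(-3988752/947) = -947/3988752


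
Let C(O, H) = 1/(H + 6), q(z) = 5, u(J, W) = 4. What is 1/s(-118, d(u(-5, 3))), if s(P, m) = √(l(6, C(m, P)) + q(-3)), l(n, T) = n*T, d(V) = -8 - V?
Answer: 2*√3878/277 ≈ 0.44963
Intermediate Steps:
C(O, H) = 1/(6 + H)
l(n, T) = T*n
s(P, m) = √(5 + 6/(6 + P)) (s(P, m) = √(6/(6 + P) + 5) = √(5 + 6/(6 + P)))
1/s(-118, d(u(-5, 3))) = 1/(√((36 + 5*(-118))/(6 - 118))) = 1/(√((36 - 590)/(-112))) = 1/(√(-1/112*(-554))) = 1/(√(277/56)) = 1/(√3878/28) = 2*√3878/277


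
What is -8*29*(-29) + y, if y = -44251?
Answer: -37523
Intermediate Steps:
-8*29*(-29) + y = -8*29*(-29) - 44251 = -232*(-29) - 44251 = 6728 - 44251 = -37523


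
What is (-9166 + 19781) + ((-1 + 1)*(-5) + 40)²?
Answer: 12215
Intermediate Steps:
(-9166 + 19781) + ((-1 + 1)*(-5) + 40)² = 10615 + (0*(-5) + 40)² = 10615 + (0 + 40)² = 10615 + 40² = 10615 + 1600 = 12215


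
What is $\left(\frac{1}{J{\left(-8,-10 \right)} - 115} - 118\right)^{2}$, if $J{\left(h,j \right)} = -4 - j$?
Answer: $\frac{165456769}{11881} \approx 13926.0$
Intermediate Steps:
$\left(\frac{1}{J{\left(-8,-10 \right)} - 115} - 118\right)^{2} = \left(\frac{1}{\left(-4 - -10\right) - 115} - 118\right)^{2} = \left(\frac{1}{\left(-4 + 10\right) - 115} - 118\right)^{2} = \left(\frac{1}{6 - 115} - 118\right)^{2} = \left(\frac{1}{-109} - 118\right)^{2} = \left(- \frac{1}{109} - 118\right)^{2} = \left(- \frac{12863}{109}\right)^{2} = \frac{165456769}{11881}$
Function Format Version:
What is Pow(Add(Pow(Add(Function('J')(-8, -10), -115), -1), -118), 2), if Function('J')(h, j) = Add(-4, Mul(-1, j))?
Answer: Rational(165456769, 11881) ≈ 13926.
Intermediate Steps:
Pow(Add(Pow(Add(Function('J')(-8, -10), -115), -1), -118), 2) = Pow(Add(Pow(Add(Add(-4, Mul(-1, -10)), -115), -1), -118), 2) = Pow(Add(Pow(Add(Add(-4, 10), -115), -1), -118), 2) = Pow(Add(Pow(Add(6, -115), -1), -118), 2) = Pow(Add(Pow(-109, -1), -118), 2) = Pow(Add(Rational(-1, 109), -118), 2) = Pow(Rational(-12863, 109), 2) = Rational(165456769, 11881)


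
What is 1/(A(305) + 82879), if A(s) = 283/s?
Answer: 305/25278378 ≈ 1.2066e-5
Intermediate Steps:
1/(A(305) + 82879) = 1/(283/305 + 82879) = 1/(25278378/305) = 305/25278378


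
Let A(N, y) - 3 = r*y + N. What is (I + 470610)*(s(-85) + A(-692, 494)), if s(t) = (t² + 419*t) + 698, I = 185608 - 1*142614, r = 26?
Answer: -7979865348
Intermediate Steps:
A(N, y) = 3 + N + 26*y (A(N, y) = 3 + (26*y + N) = 3 + (N + 26*y) = 3 + N + 26*y)
I = 42994 (I = 185608 - 142614 = 42994)
s(t) = 698 + t² + 419*t
(I + 470610)*(s(-85) + A(-692, 494)) = (42994 + 470610)*((698 + (-85)² + 419*(-85)) + (3 - 692 + 26*494)) = 513604*((698 + 7225 - 35615) + (3 - 692 + 12844)) = 513604*(-27692 + 12155) = 513604*(-15537) = -7979865348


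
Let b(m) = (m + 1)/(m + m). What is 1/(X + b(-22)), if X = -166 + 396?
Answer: 44/10141 ≈ 0.0043388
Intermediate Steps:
X = 230
b(m) = (1 + m)/(2*m) (b(m) = (1 + m)/((2*m)) = (1 + m)*(1/(2*m)) = (1 + m)/(2*m))
1/(X + b(-22)) = 1/(230 + (½)*(1 - 22)/(-22)) = 1/(230 + (½)*(-1/22)*(-21)) = 1/(230 + 21/44) = 1/(10141/44) = 44/10141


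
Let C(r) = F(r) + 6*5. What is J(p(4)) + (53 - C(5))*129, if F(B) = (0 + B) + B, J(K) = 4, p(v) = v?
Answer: 1681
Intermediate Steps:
F(B) = 2*B (F(B) = B + B = 2*B)
C(r) = 30 + 2*r (C(r) = 2*r + 6*5 = 2*r + 30 = 30 + 2*r)
J(p(4)) + (53 - C(5))*129 = 4 + (53 - (30 + 2*5))*129 = 4 + (53 - (30 + 10))*129 = 4 + (53 - 1*40)*129 = 4 + (53 - 40)*129 = 4 + 13*129 = 4 + 1677 = 1681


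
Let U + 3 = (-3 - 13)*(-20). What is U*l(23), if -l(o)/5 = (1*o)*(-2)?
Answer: 72910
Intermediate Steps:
l(o) = 10*o (l(o) = -5*1*o*(-2) = -5*o*(-2) = -(-10)*o = 10*o)
U = 317 (U = -3 + (-3 - 13)*(-20) = -3 - 16*(-20) = -3 + 320 = 317)
U*l(23) = 317*(10*23) = 317*230 = 72910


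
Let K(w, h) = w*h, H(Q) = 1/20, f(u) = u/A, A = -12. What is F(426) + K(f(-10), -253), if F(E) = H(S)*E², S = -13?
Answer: 265889/30 ≈ 8863.0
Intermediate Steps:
f(u) = -u/12 (f(u) = u/(-12) = u*(-1/12) = -u/12)
H(Q) = 1/20
F(E) = E²/20
K(w, h) = h*w
F(426) + K(f(-10), -253) = (1/20)*426² - (-253)*(-10)/12 = (1/20)*181476 - 253*⅚ = 45369/5 - 1265/6 = 265889/30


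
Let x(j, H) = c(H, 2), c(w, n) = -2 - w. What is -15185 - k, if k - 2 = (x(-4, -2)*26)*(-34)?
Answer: -15187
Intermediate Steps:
x(j, H) = -2 - H
k = 2 (k = 2 + ((-2 - 1*(-2))*26)*(-34) = 2 + ((-2 + 2)*26)*(-34) = 2 + (0*26)*(-34) = 2 + 0*(-34) = 2 + 0 = 2)
-15185 - k = -15185 - 1*2 = -15185 - 2 = -15187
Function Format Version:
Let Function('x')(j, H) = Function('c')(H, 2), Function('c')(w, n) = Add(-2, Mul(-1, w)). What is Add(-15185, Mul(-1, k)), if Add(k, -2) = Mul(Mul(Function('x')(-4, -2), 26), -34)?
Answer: -15187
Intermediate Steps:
Function('x')(j, H) = Add(-2, Mul(-1, H))
k = 2 (k = Add(2, Mul(Mul(Add(-2, Mul(-1, -2)), 26), -34)) = Add(2, Mul(Mul(Add(-2, 2), 26), -34)) = Add(2, Mul(Mul(0, 26), -34)) = Add(2, Mul(0, -34)) = Add(2, 0) = 2)
Add(-15185, Mul(-1, k)) = Add(-15185, Mul(-1, 2)) = Add(-15185, -2) = -15187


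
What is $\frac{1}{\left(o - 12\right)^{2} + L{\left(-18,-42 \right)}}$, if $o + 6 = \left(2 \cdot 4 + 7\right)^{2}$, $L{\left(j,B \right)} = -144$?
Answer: $\frac{1}{42705} \approx 2.3416 \cdot 10^{-5}$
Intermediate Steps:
$o = 219$ ($o = -6 + \left(2 \cdot 4 + 7\right)^{2} = -6 + \left(8 + 7\right)^{2} = -6 + 15^{2} = -6 + 225 = 219$)
$\frac{1}{\left(o - 12\right)^{2} + L{\left(-18,-42 \right)}} = \frac{1}{\left(219 - 12\right)^{2} - 144} = \frac{1}{207^{2} - 144} = \frac{1}{42849 - 144} = \frac{1}{42705}$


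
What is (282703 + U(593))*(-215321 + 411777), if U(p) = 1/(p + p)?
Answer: 32934449535052/593 ≈ 5.5539e+10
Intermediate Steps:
U(p) = 1/(2*p)
(282703 + U(593))*(-215321 + 411777) = (282703 + (½)/593)*(-215321 + 411777) = (282703 + (½)*(1/593))*196456 = (282703 + 1/1186)*196456 = (335285759/1186)*196456 = 32934449535052/593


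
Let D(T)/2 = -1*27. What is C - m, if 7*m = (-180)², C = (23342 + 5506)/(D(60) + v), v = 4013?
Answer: -128069664/27713 ≈ -4621.3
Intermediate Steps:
D(T) = -54 (D(T) = 2*(-1*27) = 2*(-27) = -54)
C = 28848/3959 (C = (23342 + 5506)/(-54 + 4013) = 28848/3959 ≈ 7.2867)
m = 32400/7 (m = (⅐)*(-180)² = (⅐)*32400 = 32400/7 ≈ 4628.6)
C - m = 28848/3959 - 1*32400/7 = 28848/3959 - 32400/7 = -128069664/27713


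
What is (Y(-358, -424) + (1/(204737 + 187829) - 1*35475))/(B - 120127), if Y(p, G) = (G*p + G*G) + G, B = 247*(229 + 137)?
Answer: -23213919331/2333804870 ≈ -9.9468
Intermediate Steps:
B = 90402 (B = 247*366 = 90402)
Y(p, G) = G + G² + G*p (Y(p, G) = (G*p + G²) + G = (G² + G*p) + G = G + G² + G*p)
(Y(-358, -424) + (1/(204737 + 187829) - 1*35475))/(B - 120127) = (-424*(1 - 424 - 358) + (1/(204737 + 187829) - 1*35475))/(90402 - 120127) = (-424*(-781) + (1/392566 - 35475))/(-29725) = (331144 + (1/392566 - 35475))*(-1/29725) = (331144 - 13926278849/392566)*(-1/29725) = (116069596655/392566)*(-1/29725) = -23213919331/2333804870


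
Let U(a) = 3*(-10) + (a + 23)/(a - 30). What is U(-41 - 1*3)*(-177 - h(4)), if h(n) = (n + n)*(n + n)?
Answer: 529959/74 ≈ 7161.6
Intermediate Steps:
h(n) = 4*n² (h(n) = (2*n)*(2*n) = 4*n²)
U(a) = -30 + (23 + a)/(-30 + a)
U(-41 - 1*3)*(-177 - h(4)) = ((923 - 29*(-41 - 1*3))/(-30 + (-41 - 1*3)))*(-177 - 4*4²) = ((923 - 29*(-41 - 3))/(-30 + (-41 - 3)))*(-177 - 4*16) = ((923 - 29*(-44))/(-30 - 44))*(-177 - 1*64) = ((923 + 1276)/(-74))*(-177 - 64) = -1/74*2199*(-241) = -2199/74*(-241) = 529959/74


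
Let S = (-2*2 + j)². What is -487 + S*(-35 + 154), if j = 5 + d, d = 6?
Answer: 5344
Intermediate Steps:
j = 11 (j = 5 + 6 = 11)
S = 49 (S = (-2*2 + 11)² = (-4 + 11)² = 7² = 49)
-487 + S*(-35 + 154) = -487 + 49*(-35 + 154) = -487 + 49*119 = -487 + 5831 = 5344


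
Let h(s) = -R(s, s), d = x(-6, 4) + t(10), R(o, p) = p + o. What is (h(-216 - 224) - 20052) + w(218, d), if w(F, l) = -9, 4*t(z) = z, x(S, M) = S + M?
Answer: -19181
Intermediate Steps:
R(o, p) = o + p
x(S, M) = M + S
t(z) = z/4
d = ½ (d = (4 - 6) + (¼)*10 = -2 + 5/2 = ½ ≈ 0.50000)
h(s) = -2*s (h(s) = -(s + s) = -2*s)
(h(-216 - 224) - 20052) + w(218, d) = (-2*(-216 - 224) - 20052) - 9 = (-2*(-440) - 20052) - 9 = (880 - 20052) - 9 = -19172 - 9 = -19181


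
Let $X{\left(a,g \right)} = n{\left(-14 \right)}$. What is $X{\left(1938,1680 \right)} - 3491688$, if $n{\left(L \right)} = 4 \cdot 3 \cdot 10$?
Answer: $-3491568$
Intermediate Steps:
$n{\left(L \right)} = 120$ ($n{\left(L \right)} = 12 \cdot 10 = 120$)
$X{\left(a,g \right)} = 120$
$X{\left(1938,1680 \right)} - 3491688 = 120 - 3491688 = -3491568$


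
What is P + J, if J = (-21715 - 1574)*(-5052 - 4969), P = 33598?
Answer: 233412667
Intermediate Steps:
J = 233379069 (J = -23289*(-10021) = 233379069)
P + J = 33598 + 233379069 = 233412667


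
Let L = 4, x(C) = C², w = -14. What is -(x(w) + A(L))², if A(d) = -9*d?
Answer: -25600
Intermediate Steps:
-(x(w) + A(L))² = -((-14)² - 9*4)² = -(196 - 36)² = -1*160² = -1*25600 = -25600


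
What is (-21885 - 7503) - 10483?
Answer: -39871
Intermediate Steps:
(-21885 - 7503) - 10483 = -29388 - 10483 = -39871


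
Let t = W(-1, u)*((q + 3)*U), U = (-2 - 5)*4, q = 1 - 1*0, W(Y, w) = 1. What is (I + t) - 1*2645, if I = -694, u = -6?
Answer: -3451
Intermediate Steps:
q = 1 (q = 1 + 0 = 1)
U = -28 (U = -7*4 = -28)
t = -112 (t = 1*((1 + 3)*(-28)) = 1*(4*(-28)) = 1*(-112) = -112)
(I + t) - 1*2645 = (-694 - 112) - 1*2645 = -806 - 2645 = -3451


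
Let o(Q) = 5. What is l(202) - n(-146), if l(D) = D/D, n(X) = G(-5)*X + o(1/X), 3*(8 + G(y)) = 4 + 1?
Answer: -2786/3 ≈ -928.67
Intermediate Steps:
G(y) = -19/3 (G(y) = -8 + (4 + 1)/3 = -8 + (⅓)*5 = -8 + 5/3 = -19/3)
n(X) = 5 - 19*X/3 (n(X) = -19*X/3 + 5 = 5 - 19*X/3)
l(D) = 1
l(202) - n(-146) = 1 - (5 - 19/3*(-146)) = 1 - (5 + 2774/3) = 1 - 1*2789/3 = 1 - 2789/3 = -2786/3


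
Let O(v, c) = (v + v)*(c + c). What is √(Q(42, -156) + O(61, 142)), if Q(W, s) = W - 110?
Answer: 2*√8645 ≈ 185.96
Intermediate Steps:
Q(W, s) = -110 + W
O(v, c) = 4*c*v (O(v, c) = (2*v)*(2*c) = 4*c*v)
√(Q(42, -156) + O(61, 142)) = √((-110 + 42) + 4*142*61) = √(-68 + 34648) = √34580 = 2*√8645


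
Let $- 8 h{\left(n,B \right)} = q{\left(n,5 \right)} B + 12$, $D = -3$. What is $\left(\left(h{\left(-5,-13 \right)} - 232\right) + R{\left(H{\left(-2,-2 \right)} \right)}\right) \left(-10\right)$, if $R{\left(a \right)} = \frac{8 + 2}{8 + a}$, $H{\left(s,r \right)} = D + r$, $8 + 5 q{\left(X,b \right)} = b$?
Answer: $\frac{27737}{12} \approx 2311.4$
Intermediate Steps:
$q{\left(X,b \right)} = - \frac{8}{5} + \frac{b}{5}$
$h{\left(n,B \right)} = - \frac{3}{2} + \frac{3 B}{40}$ ($h{\left(n,B \right)} = - \frac{\left(- \frac{8}{5} + \frac{1}{5} \cdot 5\right) B + 12}{8} = - \frac{\left(- \frac{8}{5} + 1\right) B + 12}{8} = - \frac{- \frac{3 B}{5} + 12}{8} = - \frac{12 - \frac{3 B}{5}}{8} = - \frac{3}{2} + \frac{3 B}{40}$)
$H{\left(s,r \right)} = -3 + r$
$R{\left(a \right)} = \frac{10}{8 + a}$
$\left(\left(h{\left(-5,-13 \right)} - 232\right) + R{\left(H{\left(-2,-2 \right)} \right)}\right) \left(-10\right) = \left(\left(\left(- \frac{3}{2} + \frac{3}{40} \left(-13\right)\right) - 232\right) + \frac{10}{8 - 5}\right) \left(-10\right) = \left(\left(\left(- \frac{3}{2} - \frac{39}{40}\right) - 232\right) + \frac{10}{8 - 5}\right) \left(-10\right) = \left(\left(- \frac{99}{40} - 232\right) + \frac{10}{3}\right) \left(-10\right) = \left(- \frac{9379}{40} + 10 \cdot \frac{1}{3}\right) \left(-10\right) = \left(- \frac{9379}{40} + \frac{10}{3}\right) \left(-10\right) = \left(- \frac{27737}{120}\right) \left(-10\right) = \frac{27737}{12}$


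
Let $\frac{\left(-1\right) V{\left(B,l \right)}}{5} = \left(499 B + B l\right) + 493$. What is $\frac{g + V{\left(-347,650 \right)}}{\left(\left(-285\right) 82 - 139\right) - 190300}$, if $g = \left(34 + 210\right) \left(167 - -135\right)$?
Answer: $- \frac{2064738}{213809} \approx -9.6569$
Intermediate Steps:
$g = 73688$ ($g = 244 \left(167 + 135\right) = 244 \cdot 302 = 73688$)
$V{\left(B,l \right)} = -2465 - 2495 B - 5 B l$ ($V{\left(B,l \right)} = - 5 \left(\left(499 B + B l\right) + 493\right) = - 5 \left(493 + 499 B + B l\right) = -2465 - 2495 B - 5 B l$)
$\frac{g + V{\left(-347,650 \right)}}{\left(\left(-285\right) 82 - 139\right) - 190300} = \frac{73688 - \left(-863300 - 1127750\right)}{\left(\left(-285\right) 82 - 139\right) - 190300} = \frac{73688 + \left(-2465 + 865765 + 1127750\right)}{\left(-23370 - 139\right) - 190300} = \frac{73688 + 1991050}{-23509 - 190300} = \frac{2064738}{-213809} = 2064738 \left(- \frac{1}{213809}\right) = - \frac{2064738}{213809}$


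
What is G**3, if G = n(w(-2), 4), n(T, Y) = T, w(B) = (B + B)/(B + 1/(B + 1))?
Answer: 64/27 ≈ 2.3704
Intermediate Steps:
w(B) = 2*B/(B + 1/(1 + B)) (w(B) = (2*B)/(B + 1/(1 + B)) = 2*B/(B + 1/(1 + B)))
G = 4/3 (G = 2*(-2)*(1 - 2)/(1 - 2 + (-2)**2) = 2*(-2)*(-1)/(1 - 2 + 4) = 2*(-2)*(-1)/3 = 2*(-2)*(1/3)*(-1) = 4/3 ≈ 1.3333)
G**3 = (4/3)**3 = 64/27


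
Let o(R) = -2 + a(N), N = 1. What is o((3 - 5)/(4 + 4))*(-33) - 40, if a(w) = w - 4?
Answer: 125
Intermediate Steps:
a(w) = -4 + w
o(R) = -5 (o(R) = -2 + (-4 + 1) = -2 - 3 = -5)
o((3 - 5)/(4 + 4))*(-33) - 40 = -5*(-33) - 40 = 165 - 40 = 125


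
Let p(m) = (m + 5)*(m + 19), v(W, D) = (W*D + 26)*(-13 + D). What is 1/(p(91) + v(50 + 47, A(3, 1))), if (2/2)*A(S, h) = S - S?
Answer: 1/10222 ≈ 9.7828e-5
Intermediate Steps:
A(S, h) = 0 (A(S, h) = S - S = 0)
v(W, D) = (-13 + D)*(26 + D*W) (v(W, D) = (D*W + 26)*(-13 + D) = (26 + D*W)*(-13 + D) = (-13 + D)*(26 + D*W))
p(m) = (5 + m)*(19 + m)
1/(p(91) + v(50 + 47, A(3, 1))) = 1/((95 + 91² + 24*91) + (-338 + 26*0 + (50 + 47)*0² - 13*0*(50 + 47))) = 1/((95 + 8281 + 2184) + (-338 + 0 + 97*0 - 13*0*97)) = 1/(10560 + (-338 + 0 + 0 + 0)) = 1/(10560 - 338) = 1/10222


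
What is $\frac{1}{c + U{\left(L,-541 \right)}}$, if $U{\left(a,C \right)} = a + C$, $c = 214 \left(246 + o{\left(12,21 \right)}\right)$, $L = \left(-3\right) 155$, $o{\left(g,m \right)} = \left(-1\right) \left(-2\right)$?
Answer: $\frac{1}{52066} \approx 1.9206 \cdot 10^{-5}$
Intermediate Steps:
$o{\left(g,m \right)} = 2$
$L = -465$
$c = 53072$ ($c = 214 \left(246 + 2\right) = 214 \cdot 248 = 53072$)
$U{\left(a,C \right)} = C + a$
$\frac{1}{c + U{\left(L,-541 \right)}} = \frac{1}{53072 - 1006} = \frac{1}{52066}$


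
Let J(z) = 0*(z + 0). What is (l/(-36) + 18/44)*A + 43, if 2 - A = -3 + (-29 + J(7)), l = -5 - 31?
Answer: 1000/11 ≈ 90.909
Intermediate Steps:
l = -36
J(z) = 0 (J(z) = 0*z = 0)
A = 34 (A = 2 - (-3 + (-29 + 0)) = 2 - (-3 - 29) = 2 - 1*(-32) = 2 + 32 = 34)
(l/(-36) + 18/44)*A + 43 = (-36/(-36) + 18/44)*34 + 43 = (-36*(-1/36) + 18*(1/44))*34 + 43 = (1 + 9/22)*34 + 43 = (31/22)*34 + 43 = 527/11 + 43 = 1000/11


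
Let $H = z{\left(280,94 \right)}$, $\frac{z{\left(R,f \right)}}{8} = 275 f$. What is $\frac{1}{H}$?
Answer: $\frac{1}{206800} \approx 4.8356 \cdot 10^{-6}$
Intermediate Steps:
$z{\left(R,f \right)} = 2200 f$ ($z{\left(R,f \right)} = 8 \cdot 275 f = 2200 f$)
$H = 206800$ ($H = 2200 \cdot 94 = 206800$)
$\frac{1}{H} = \frac{1}{206800}$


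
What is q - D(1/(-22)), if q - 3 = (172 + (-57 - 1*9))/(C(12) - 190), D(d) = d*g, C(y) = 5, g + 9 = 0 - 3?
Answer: 3829/2035 ≈ 1.8816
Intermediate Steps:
g = -12 (g = -9 + (0 - 3) = -9 - 3 = -12)
D(d) = -12*d (D(d) = d*(-12) = -12*d)
q = 449/185 (q = 3 + (172 + (-57 - 1*9))/(5 - 190) = 3 + (172 + (-57 - 9))/(-185) = 3 + (172 - 66)*(-1/185) = 3 + 106*(-1/185) = 3 - 106/185 = 449/185 ≈ 2.4270)
q - D(1/(-22)) = 449/185 - (-12)/(-22) = 449/185 - (-12)*(-1)/22 = 449/185 - 1*6/11 = 449/185 - 6/11 = 3829/2035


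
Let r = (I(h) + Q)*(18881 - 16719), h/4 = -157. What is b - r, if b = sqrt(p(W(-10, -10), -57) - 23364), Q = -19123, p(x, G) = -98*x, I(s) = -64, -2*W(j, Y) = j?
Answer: 41482294 + I*sqrt(23854) ≈ 4.1482e+7 + 154.45*I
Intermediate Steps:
W(j, Y) = -j/2
h = -628 (h = 4*(-157) = -628)
b = I*sqrt(23854) (b = sqrt(-(-49)*(-10) - 23364) = sqrt(-98*5 - 23364) = sqrt(-490 - 23364) = sqrt(-23854) = I*sqrt(23854) ≈ 154.45*I)
r = -41482294 (r = (-64 - 19123)*(18881 - 16719) = -19187*2162 = -41482294)
b - r = I*sqrt(23854) - 1*(-41482294) = I*sqrt(23854) + 41482294 = 41482294 + I*sqrt(23854)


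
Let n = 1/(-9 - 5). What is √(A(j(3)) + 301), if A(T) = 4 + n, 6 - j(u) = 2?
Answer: √59766/14 ≈ 17.462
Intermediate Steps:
j(u) = 4 (j(u) = 6 - 1*2 = 6 - 2 = 4)
n = -1/14 (n = 1/(-14) = -1/14 ≈ -0.071429)
A(T) = 55/14 (A(T) = 4 - 1/14 = 55/14)
√(A(j(3)) + 301) = √(55/14 + 301) = √(4269/14) = √59766/14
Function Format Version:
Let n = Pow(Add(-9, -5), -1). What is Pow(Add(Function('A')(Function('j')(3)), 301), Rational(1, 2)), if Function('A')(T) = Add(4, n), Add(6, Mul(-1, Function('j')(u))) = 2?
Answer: Mul(Rational(1, 14), Pow(59766, Rational(1, 2))) ≈ 17.462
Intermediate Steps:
Function('j')(u) = 4 (Function('j')(u) = Add(6, Mul(-1, 2)) = Add(6, -2) = 4)
n = Rational(-1, 14) (n = Pow(-14, -1) = Rational(-1, 14) ≈ -0.071429)
Function('A')(T) = Rational(55, 14) (Function('A')(T) = Add(4, Rational(-1, 14)) = Rational(55, 14))
Pow(Add(Function('A')(Function('j')(3)), 301), Rational(1, 2)) = Pow(Add(Rational(55, 14), 301), Rational(1, 2)) = Pow(Rational(4269, 14), Rational(1, 2)) = Mul(Rational(1, 14), Pow(59766, Rational(1, 2)))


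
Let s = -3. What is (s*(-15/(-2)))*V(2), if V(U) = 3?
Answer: -135/2 ≈ -67.500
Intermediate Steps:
(s*(-15/(-2)))*V(2) = -(-45)/(-2)*3 = -(-45)*(-1)/2*3 = -3*15/2*3 = -45/2*3 = -135/2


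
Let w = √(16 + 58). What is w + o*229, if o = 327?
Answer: 74883 + √74 ≈ 74892.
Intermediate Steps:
w = √74 ≈ 8.6023
w + o*229 = √74 + 327*229 = √74 + 74883 = 74883 + √74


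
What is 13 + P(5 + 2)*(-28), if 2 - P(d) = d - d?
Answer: -43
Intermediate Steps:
P(d) = 2 (P(d) = 2 - (d - d) = 2 - 1*0 = 2 + 0 = 2)
13 + P(5 + 2)*(-28) = 13 + 2*(-28) = 13 - 56 = -43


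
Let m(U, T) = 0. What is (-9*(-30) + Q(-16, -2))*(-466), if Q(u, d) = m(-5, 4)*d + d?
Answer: -124888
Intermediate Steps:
Q(u, d) = d (Q(u, d) = 0*d + d = 0 + d = d)
(-9*(-30) + Q(-16, -2))*(-466) = (-9*(-30) - 2)*(-466) = (270 - 2)*(-466) = 268*(-466) = -124888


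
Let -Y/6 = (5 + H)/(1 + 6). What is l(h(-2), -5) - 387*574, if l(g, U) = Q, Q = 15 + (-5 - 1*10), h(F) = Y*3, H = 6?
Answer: -222138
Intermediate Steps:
Y = -66/7 (Y = -6*(5 + 6)/(1 + 6) = -66/7 ≈ -9.4286)
h(F) = -198/7 (h(F) = -66/7*3 = -198/7)
Q = 0 (Q = 15 + (-5 - 10) = 15 - 15 = 0)
l(g, U) = 0
l(h(-2), -5) - 387*574 = 0 - 387*574 = 0 - 222138 = -222138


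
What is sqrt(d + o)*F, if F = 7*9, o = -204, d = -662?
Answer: 63*I*sqrt(866) ≈ 1854.0*I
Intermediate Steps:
F = 63
sqrt(d + o)*F = sqrt(-662 - 204)*63 = sqrt(-866)*63 = (I*sqrt(866))*63 = 63*I*sqrt(866)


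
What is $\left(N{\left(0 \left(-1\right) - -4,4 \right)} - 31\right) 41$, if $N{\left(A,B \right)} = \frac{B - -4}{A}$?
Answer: $-1189$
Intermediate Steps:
$N{\left(A,B \right)} = \frac{4 + B}{A}$ ($N{\left(A,B \right)} = \frac{B + 4}{A} = \frac{4 + B}{A}$)
$\left(N{\left(0 \left(-1\right) - -4,4 \right)} - 31\right) 41 = \left(\frac{4 + 4}{0 \left(-1\right) - -4} - 31\right) 41 = \left(\frac{1}{0 + 4} \cdot 8 - 31\right) 41 = \left(\frac{1}{4} \cdot 8 - 31\right) 41 = \left(2 - 31\right) 41 = \left(-29\right) 41 = -1189$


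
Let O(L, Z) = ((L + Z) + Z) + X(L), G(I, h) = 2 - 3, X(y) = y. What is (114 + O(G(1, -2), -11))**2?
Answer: 8100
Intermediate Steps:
G(I, h) = -1
O(L, Z) = 2*L + 2*Z (O(L, Z) = ((L + Z) + Z) + L = (L + 2*Z) + L = 2*L + 2*Z)
(114 + O(G(1, -2), -11))**2 = (114 + (2*(-1) + 2*(-11)))**2 = (114 + (-2 - 22))**2 = (114 - 24)**2 = 90**2 = 8100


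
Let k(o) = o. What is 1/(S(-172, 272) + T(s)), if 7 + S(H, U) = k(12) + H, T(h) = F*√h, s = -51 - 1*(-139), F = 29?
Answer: 167/46119 + 58*√22/46119 ≈ 0.0095198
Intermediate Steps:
s = 88 (s = -51 + 139 = 88)
T(h) = 29*√h
S(H, U) = 5 + H (S(H, U) = -7 + (12 + H) = 5 + H)
1/(S(-172, 272) + T(s)) = 1/((5 - 172) + 29*√88) = 1/(-167 + 29*(2*√22)) = 1/(-167 + 58*√22)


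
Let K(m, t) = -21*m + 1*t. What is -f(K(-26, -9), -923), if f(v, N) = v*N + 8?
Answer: 495643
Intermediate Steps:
K(m, t) = t - 21*m (K(m, t) = -21*m + t = t - 21*m)
f(v, N) = 8 + N*v (f(v, N) = N*v + 8 = 8 + N*v)
-f(K(-26, -9), -923) = -(8 - 923*(-9 - 21*(-26))) = -(8 - 923*(-9 + 546)) = -(8 - 923*537) = -(8 - 495651) = -1*(-495643) = 495643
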